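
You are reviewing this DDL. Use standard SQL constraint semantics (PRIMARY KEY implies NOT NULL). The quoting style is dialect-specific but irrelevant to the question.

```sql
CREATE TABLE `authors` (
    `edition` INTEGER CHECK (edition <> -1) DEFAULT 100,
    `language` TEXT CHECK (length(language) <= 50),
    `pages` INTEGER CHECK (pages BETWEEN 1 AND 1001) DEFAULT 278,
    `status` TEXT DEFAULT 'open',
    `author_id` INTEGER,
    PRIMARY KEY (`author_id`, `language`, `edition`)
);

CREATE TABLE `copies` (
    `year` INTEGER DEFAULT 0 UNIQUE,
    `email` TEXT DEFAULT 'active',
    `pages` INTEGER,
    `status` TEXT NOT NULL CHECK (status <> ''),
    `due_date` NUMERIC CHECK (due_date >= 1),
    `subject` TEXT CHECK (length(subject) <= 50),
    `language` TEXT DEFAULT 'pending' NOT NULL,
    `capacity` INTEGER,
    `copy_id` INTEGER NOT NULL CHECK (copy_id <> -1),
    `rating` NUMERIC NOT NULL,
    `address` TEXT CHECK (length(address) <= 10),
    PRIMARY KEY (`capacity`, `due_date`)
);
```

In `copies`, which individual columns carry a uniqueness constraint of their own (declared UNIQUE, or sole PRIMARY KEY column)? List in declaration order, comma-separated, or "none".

- year: declared UNIQUE → unique.
- email: no UNIQUE or single-column PK constraint.
- pages: no UNIQUE or single-column PK constraint.
- status: no UNIQUE or single-column PK constraint.
- due_date: part of a composite PRIMARY KEY — only the tuple is unique, not this column on its own.
- subject: no UNIQUE or single-column PK constraint.
- language: no UNIQUE or single-column PK constraint.
- capacity: part of a composite PRIMARY KEY — only the tuple is unique, not this column on its own.
- copy_id: no UNIQUE or single-column PK constraint.
- rating: no UNIQUE or single-column PK constraint.
- address: no UNIQUE or single-column PK constraint.

year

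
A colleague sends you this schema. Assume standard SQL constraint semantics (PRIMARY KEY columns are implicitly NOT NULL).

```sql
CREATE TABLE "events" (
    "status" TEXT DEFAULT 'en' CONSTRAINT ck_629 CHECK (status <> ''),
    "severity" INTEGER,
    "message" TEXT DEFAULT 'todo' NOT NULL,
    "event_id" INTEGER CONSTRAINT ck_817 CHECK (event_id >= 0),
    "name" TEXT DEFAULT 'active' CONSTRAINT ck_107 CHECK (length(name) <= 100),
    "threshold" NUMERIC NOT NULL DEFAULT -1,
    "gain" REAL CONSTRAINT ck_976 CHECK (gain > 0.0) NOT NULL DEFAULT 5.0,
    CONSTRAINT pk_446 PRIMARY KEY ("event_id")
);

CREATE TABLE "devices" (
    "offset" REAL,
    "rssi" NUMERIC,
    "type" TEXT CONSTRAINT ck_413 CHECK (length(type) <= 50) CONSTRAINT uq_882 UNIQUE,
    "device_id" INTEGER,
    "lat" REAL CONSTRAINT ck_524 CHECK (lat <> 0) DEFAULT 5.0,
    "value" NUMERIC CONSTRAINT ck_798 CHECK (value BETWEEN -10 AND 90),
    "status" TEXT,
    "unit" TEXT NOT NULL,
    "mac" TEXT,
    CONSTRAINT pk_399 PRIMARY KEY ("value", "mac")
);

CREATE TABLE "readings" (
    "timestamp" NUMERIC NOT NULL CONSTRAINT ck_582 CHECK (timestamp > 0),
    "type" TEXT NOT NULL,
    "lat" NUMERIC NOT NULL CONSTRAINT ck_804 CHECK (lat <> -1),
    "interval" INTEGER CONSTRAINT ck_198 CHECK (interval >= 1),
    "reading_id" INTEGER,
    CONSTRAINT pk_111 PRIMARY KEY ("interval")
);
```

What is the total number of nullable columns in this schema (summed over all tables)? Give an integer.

10

events: 3 nullable (status, severity, name — PK (event_id) and explicit NOT NULL columns excluded).
devices: 6 nullable (offset, rssi, type, device_id, lat, status — PK (value, mac) and explicit NOT NULL columns excluded).
readings: 1 nullable (reading_id — PK (interval) and explicit NOT NULL columns excluded).
Total: 3 + 6 + 1 = 10.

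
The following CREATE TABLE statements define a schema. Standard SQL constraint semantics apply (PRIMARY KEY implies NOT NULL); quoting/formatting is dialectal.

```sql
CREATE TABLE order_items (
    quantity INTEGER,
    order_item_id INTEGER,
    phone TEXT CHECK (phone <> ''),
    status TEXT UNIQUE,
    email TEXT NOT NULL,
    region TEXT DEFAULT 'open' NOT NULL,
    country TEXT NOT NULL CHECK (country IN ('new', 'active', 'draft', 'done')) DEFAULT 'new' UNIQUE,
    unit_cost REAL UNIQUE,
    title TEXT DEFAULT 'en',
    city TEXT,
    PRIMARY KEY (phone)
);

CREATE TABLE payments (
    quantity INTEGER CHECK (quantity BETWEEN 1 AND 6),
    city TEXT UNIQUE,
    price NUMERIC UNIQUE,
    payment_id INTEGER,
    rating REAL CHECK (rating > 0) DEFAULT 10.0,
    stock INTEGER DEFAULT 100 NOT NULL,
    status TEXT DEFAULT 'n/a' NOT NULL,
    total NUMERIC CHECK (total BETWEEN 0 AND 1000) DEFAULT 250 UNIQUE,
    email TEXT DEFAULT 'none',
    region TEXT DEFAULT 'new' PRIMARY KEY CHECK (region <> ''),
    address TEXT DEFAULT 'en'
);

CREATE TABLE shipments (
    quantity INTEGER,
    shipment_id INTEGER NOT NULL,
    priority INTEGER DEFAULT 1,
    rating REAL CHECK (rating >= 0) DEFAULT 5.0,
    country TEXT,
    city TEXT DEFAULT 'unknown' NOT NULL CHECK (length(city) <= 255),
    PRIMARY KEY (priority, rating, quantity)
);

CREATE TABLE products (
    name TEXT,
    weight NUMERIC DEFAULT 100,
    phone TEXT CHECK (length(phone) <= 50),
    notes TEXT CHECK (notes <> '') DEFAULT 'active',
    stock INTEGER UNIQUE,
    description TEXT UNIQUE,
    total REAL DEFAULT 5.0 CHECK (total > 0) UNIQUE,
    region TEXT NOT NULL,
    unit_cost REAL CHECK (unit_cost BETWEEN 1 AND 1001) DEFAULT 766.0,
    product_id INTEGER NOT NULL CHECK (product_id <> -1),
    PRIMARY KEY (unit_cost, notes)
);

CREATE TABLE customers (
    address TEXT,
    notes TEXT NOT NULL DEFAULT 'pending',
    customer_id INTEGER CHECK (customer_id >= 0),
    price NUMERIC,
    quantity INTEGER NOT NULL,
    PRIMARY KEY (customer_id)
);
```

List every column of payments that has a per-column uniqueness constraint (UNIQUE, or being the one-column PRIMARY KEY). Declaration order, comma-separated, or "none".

city, price, total, region

- quantity: no UNIQUE or single-column PK constraint.
- city: declared UNIQUE → unique.
- price: declared UNIQUE → unique.
- payment_id: no UNIQUE or single-column PK constraint.
- rating: no UNIQUE or single-column PK constraint.
- stock: no UNIQUE or single-column PK constraint.
- status: no UNIQUE or single-column PK constraint.
- total: declared UNIQUE → unique.
- email: no UNIQUE or single-column PK constraint.
- region: single-column PRIMARY KEY → unique.
- address: no UNIQUE or single-column PK constraint.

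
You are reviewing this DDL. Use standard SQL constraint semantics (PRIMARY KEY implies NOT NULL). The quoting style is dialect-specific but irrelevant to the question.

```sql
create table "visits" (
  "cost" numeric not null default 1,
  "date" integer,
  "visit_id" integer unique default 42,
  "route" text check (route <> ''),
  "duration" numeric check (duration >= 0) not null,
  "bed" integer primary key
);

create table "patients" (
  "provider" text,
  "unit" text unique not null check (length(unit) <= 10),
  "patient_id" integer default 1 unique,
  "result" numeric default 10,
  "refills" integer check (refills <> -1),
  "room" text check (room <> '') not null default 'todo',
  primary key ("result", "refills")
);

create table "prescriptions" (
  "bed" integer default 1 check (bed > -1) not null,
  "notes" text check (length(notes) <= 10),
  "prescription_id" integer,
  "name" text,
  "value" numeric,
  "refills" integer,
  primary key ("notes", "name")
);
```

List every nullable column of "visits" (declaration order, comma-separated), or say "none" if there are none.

- cost: declared NOT NULL → not nullable.
- date: no NOT NULL constraint applies → nullable.
- visit_id: UNIQUE does not imply NOT NULL → nullable.
- route: CHECK does not forbid NULL (a CHECK constraint passes when its expression is NULL) → nullable.
- duration: declared NOT NULL → not nullable.
- bed: part of the PRIMARY KEY, which implies NOT NULL → not nullable.

date, visit_id, route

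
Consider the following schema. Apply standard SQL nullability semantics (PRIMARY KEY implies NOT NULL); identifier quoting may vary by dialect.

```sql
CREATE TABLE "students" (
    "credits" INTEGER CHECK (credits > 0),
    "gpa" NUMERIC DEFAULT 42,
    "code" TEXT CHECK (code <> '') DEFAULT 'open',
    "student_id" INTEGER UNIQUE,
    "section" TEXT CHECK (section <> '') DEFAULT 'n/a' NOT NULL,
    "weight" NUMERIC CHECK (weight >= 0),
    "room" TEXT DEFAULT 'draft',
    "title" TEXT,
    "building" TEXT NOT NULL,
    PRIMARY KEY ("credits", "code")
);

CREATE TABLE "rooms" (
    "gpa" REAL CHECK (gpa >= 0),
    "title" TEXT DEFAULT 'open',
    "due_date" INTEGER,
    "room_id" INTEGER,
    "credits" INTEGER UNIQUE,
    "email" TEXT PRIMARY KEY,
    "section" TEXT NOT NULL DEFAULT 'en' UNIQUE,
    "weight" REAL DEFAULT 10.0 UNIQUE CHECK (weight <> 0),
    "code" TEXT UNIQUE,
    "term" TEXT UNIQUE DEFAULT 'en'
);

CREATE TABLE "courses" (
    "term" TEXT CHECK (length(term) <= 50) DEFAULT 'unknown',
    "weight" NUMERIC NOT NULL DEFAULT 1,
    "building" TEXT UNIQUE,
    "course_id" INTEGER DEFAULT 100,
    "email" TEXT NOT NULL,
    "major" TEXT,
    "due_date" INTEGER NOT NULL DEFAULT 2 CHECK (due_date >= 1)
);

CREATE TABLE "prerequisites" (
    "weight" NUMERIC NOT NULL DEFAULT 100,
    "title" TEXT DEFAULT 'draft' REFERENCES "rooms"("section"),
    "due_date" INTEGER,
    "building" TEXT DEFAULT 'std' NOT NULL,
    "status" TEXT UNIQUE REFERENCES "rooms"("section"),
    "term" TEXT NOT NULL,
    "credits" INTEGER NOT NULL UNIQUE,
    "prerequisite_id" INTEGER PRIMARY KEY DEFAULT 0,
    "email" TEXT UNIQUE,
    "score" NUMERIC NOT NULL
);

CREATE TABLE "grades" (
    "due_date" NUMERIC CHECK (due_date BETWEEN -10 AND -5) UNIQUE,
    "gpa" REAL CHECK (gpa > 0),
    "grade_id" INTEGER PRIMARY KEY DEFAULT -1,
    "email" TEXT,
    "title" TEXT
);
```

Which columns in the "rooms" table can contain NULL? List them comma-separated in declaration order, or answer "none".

gpa, title, due_date, room_id, credits, weight, code, term

- gpa: CHECK does not forbid NULL (a CHECK constraint passes when its expression is NULL) → nullable.
- title: DEFAULT only fills an omitted column; an explicit NULL is still allowed → nullable.
- due_date: no NOT NULL constraint applies → nullable.
- room_id: no NOT NULL constraint applies → nullable.
- credits: UNIQUE does not imply NOT NULL → nullable.
- email: part of the PRIMARY KEY, which implies NOT NULL → not nullable.
- section: declared NOT NULL → not nullable.
- weight: CHECK does not forbid NULL (a CHECK constraint passes when its expression is NULL) → nullable.
- code: UNIQUE does not imply NOT NULL → nullable.
- term: UNIQUE does not imply NOT NULL → nullable.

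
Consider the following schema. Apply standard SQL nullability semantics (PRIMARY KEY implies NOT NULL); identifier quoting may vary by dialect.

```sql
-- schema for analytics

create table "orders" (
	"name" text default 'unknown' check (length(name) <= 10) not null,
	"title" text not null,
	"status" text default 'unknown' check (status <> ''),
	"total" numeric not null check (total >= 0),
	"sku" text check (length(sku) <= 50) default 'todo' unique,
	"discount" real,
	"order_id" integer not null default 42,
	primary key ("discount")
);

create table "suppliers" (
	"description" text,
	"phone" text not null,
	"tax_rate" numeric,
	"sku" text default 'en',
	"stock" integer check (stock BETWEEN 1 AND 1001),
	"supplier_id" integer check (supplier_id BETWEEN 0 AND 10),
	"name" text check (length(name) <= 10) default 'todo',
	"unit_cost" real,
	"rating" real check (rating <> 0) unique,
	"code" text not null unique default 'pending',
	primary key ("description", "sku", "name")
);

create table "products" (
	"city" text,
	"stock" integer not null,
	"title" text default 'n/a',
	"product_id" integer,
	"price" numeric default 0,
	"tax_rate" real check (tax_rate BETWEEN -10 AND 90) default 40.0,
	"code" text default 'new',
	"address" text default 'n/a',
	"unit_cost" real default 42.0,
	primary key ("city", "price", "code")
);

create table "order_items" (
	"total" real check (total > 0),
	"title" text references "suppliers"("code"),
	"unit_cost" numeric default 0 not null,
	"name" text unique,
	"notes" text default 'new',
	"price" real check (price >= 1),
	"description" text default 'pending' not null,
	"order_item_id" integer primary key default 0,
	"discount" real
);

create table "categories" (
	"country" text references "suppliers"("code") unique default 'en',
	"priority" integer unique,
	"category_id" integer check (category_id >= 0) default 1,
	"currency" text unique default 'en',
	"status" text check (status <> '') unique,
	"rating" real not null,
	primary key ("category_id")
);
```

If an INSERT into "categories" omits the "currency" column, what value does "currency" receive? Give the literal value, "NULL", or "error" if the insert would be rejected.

currency has an explicit DEFAULT 'en'.
When the column is omitted from an INSERT, that default is used.

'en'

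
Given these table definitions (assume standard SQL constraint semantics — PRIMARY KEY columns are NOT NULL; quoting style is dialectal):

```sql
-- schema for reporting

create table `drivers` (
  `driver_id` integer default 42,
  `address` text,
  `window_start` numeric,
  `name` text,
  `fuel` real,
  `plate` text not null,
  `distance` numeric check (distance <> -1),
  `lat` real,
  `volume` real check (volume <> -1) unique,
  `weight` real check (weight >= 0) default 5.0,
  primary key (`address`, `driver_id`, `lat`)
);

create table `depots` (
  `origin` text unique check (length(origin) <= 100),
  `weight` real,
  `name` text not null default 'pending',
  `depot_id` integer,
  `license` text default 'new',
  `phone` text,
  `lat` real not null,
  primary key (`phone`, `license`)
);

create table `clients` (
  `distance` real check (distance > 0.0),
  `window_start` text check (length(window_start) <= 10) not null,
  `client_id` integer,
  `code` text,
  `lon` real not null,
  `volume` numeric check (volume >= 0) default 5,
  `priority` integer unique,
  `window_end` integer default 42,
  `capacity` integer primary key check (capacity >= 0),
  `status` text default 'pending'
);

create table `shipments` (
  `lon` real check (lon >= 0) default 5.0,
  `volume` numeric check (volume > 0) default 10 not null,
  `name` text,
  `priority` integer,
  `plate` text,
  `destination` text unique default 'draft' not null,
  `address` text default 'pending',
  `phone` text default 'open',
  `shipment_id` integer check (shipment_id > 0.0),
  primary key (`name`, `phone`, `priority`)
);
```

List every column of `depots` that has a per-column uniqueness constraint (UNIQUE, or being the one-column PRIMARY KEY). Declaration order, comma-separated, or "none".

- origin: declared UNIQUE → unique.
- weight: no UNIQUE or single-column PK constraint.
- name: no UNIQUE or single-column PK constraint.
- depot_id: no UNIQUE or single-column PK constraint.
- license: part of a composite PRIMARY KEY — only the tuple is unique, not this column on its own.
- phone: part of a composite PRIMARY KEY — only the tuple is unique, not this column on its own.
- lat: no UNIQUE or single-column PK constraint.

origin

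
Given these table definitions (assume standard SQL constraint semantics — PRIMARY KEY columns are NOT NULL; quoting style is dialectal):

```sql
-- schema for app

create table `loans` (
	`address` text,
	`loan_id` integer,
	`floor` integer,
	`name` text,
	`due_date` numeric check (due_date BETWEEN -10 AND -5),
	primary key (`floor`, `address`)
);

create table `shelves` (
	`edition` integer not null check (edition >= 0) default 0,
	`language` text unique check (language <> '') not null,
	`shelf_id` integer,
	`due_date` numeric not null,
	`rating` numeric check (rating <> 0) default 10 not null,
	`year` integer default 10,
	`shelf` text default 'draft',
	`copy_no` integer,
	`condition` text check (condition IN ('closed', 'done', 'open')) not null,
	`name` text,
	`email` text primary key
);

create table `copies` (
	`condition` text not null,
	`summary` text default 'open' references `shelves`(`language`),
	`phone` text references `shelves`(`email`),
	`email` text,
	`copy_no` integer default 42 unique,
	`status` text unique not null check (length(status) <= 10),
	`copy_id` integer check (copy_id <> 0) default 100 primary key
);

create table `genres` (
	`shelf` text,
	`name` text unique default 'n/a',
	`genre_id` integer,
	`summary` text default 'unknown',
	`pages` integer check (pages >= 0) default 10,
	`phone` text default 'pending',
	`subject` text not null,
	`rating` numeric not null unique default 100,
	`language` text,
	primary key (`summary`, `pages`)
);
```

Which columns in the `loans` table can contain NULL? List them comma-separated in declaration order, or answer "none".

loan_id, name, due_date

- address: part of the PRIMARY KEY, which implies NOT NULL → not nullable.
- loan_id: no NOT NULL constraint applies → nullable.
- floor: part of the PRIMARY KEY, which implies NOT NULL → not nullable.
- name: no NOT NULL constraint applies → nullable.
- due_date: CHECK does not forbid NULL (a CHECK constraint passes when its expression is NULL) → nullable.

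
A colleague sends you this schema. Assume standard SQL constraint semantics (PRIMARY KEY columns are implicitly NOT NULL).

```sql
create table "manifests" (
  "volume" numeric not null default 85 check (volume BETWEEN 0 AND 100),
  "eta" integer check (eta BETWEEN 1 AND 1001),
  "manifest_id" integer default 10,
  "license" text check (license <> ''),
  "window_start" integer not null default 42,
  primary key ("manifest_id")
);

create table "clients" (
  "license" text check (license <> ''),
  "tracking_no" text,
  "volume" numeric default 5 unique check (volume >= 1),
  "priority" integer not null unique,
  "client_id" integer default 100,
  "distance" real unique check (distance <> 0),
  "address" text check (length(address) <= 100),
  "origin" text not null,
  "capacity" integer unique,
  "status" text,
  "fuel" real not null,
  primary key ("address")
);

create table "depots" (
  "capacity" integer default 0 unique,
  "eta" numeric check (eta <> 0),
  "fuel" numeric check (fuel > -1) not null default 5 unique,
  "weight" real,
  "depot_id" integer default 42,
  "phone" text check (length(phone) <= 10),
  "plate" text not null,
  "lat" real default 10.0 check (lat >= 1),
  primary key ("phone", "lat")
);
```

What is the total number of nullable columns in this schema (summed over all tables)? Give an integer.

13

manifests: 2 nullable (eta, license — PK (manifest_id) and explicit NOT NULL columns excluded).
clients: 7 nullable (license, tracking_no, volume, client_id, distance, capacity, status — PK (address) and explicit NOT NULL columns excluded).
depots: 4 nullable (capacity, eta, weight, depot_id — PK (phone, lat) and explicit NOT NULL columns excluded).
Total: 2 + 7 + 4 = 13.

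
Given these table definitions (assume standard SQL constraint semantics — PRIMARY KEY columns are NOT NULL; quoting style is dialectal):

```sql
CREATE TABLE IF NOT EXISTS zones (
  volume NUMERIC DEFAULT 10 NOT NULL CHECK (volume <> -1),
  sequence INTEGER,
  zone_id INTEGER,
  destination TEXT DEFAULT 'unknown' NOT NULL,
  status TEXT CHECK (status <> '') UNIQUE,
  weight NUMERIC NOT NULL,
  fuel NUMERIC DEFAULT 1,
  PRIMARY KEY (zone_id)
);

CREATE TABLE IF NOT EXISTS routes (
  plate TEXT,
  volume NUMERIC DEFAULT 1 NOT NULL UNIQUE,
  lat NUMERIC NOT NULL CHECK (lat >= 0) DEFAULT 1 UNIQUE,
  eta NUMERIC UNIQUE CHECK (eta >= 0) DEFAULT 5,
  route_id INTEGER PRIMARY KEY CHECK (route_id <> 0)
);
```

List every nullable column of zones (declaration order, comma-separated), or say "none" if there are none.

sequence, status, fuel

- volume: declared NOT NULL → not nullable.
- sequence: no NOT NULL constraint applies → nullable.
- zone_id: part of the PRIMARY KEY, which implies NOT NULL → not nullable.
- destination: declared NOT NULL → not nullable.
- status: CHECK does not forbid NULL (a CHECK constraint passes when its expression is NULL) → nullable.
- weight: declared NOT NULL → not nullable.
- fuel: DEFAULT only fills an omitted column; an explicit NULL is still allowed → nullable.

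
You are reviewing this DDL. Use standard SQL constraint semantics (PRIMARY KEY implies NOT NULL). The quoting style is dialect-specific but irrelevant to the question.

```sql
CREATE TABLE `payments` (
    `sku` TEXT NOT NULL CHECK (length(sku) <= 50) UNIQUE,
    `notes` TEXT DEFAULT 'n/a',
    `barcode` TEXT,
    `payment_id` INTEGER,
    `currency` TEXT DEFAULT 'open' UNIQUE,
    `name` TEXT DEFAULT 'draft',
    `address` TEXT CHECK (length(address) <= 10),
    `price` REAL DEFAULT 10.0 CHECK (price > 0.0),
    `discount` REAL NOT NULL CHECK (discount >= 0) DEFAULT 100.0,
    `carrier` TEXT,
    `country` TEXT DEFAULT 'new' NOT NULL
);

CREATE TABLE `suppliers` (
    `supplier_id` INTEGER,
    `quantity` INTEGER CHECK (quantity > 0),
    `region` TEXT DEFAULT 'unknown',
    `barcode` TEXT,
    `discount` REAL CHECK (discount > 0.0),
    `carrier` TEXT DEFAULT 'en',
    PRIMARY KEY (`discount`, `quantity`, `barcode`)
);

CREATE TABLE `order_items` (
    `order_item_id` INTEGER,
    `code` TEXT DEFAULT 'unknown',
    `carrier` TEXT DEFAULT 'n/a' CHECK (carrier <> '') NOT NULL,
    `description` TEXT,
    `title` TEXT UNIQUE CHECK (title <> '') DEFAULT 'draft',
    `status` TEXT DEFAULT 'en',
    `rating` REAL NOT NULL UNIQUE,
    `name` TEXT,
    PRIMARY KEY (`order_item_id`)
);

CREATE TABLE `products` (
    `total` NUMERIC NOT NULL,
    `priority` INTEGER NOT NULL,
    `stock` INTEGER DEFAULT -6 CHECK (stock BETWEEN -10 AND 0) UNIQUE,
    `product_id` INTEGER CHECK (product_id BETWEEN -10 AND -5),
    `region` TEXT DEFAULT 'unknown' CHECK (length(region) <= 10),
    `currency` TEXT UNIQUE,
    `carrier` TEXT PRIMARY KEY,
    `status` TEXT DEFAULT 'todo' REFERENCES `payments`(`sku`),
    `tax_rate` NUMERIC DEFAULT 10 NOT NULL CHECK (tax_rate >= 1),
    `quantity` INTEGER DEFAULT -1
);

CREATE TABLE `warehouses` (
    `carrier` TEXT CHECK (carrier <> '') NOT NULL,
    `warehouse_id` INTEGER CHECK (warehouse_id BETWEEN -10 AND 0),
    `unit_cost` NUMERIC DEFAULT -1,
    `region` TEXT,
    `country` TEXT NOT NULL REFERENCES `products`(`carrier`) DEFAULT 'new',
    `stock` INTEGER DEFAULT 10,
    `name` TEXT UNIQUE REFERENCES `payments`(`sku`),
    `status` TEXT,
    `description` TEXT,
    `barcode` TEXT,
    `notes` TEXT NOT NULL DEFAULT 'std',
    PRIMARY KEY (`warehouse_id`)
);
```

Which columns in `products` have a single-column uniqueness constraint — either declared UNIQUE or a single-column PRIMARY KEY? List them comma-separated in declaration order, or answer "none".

- total: no UNIQUE or single-column PK constraint.
- priority: no UNIQUE or single-column PK constraint.
- stock: declared UNIQUE → unique.
- product_id: no UNIQUE or single-column PK constraint.
- region: no UNIQUE or single-column PK constraint.
- currency: declared UNIQUE → unique.
- carrier: single-column PRIMARY KEY → unique.
- status: no UNIQUE or single-column PK constraint.
- tax_rate: no UNIQUE or single-column PK constraint.
- quantity: no UNIQUE or single-column PK constraint.

stock, currency, carrier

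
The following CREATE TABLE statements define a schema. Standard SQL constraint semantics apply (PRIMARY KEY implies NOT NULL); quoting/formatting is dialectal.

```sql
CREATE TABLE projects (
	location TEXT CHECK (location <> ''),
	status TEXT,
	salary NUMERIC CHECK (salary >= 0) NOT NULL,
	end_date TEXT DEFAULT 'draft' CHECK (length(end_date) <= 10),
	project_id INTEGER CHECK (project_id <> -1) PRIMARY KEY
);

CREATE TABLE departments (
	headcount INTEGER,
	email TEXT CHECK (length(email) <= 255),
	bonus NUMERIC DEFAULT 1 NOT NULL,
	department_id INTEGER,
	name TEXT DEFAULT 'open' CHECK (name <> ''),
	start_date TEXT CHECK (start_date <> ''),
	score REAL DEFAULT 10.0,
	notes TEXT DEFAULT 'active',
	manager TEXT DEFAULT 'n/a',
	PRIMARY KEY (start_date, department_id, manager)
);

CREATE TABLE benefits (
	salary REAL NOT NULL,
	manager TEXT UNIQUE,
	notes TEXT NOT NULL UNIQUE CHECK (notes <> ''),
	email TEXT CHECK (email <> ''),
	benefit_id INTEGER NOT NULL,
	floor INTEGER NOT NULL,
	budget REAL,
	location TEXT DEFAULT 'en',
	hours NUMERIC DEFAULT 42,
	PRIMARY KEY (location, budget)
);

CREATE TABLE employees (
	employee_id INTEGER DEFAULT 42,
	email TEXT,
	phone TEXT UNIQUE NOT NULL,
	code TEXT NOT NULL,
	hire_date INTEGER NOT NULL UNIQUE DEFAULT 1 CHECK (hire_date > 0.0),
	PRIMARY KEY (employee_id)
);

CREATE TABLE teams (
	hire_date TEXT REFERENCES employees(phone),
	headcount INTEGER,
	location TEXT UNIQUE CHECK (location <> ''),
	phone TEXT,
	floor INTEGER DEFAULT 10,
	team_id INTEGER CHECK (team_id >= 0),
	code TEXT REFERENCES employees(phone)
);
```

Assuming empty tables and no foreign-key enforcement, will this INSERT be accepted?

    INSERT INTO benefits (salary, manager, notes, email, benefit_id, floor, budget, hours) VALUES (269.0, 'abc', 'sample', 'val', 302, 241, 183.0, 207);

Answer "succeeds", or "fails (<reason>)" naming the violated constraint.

NOT NULL columns: benefit_id is supplied; budget is supplied; floor is supplied; location defaults to 'en'; notes is supplied; salary is supplied.
CHECK constraints: 'sample' satisfies (notes <> ''); 'val' satisfies (email <> '').
No constraint is violated.

succeeds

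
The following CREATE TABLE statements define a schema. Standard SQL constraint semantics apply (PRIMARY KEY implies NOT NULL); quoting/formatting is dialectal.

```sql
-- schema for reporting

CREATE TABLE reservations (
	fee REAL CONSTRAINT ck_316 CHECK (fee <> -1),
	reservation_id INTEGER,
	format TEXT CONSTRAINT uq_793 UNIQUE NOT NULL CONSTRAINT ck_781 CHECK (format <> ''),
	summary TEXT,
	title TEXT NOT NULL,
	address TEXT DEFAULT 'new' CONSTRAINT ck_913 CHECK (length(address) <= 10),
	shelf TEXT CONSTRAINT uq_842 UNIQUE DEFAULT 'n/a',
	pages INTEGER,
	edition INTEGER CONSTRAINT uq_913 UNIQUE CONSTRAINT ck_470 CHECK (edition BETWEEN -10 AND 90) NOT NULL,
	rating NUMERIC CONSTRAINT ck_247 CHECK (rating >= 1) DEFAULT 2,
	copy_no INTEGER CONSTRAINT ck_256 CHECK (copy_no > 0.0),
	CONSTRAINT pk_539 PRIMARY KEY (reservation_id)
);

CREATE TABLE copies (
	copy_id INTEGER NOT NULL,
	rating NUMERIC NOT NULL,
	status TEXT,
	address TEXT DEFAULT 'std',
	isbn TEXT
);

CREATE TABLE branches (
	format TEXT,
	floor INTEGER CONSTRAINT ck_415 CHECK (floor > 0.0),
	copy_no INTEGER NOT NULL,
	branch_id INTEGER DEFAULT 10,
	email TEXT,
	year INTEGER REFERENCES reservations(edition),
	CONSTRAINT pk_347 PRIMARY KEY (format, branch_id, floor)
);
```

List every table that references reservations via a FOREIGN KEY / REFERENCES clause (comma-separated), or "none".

- branches.year references reservations(edition).

branches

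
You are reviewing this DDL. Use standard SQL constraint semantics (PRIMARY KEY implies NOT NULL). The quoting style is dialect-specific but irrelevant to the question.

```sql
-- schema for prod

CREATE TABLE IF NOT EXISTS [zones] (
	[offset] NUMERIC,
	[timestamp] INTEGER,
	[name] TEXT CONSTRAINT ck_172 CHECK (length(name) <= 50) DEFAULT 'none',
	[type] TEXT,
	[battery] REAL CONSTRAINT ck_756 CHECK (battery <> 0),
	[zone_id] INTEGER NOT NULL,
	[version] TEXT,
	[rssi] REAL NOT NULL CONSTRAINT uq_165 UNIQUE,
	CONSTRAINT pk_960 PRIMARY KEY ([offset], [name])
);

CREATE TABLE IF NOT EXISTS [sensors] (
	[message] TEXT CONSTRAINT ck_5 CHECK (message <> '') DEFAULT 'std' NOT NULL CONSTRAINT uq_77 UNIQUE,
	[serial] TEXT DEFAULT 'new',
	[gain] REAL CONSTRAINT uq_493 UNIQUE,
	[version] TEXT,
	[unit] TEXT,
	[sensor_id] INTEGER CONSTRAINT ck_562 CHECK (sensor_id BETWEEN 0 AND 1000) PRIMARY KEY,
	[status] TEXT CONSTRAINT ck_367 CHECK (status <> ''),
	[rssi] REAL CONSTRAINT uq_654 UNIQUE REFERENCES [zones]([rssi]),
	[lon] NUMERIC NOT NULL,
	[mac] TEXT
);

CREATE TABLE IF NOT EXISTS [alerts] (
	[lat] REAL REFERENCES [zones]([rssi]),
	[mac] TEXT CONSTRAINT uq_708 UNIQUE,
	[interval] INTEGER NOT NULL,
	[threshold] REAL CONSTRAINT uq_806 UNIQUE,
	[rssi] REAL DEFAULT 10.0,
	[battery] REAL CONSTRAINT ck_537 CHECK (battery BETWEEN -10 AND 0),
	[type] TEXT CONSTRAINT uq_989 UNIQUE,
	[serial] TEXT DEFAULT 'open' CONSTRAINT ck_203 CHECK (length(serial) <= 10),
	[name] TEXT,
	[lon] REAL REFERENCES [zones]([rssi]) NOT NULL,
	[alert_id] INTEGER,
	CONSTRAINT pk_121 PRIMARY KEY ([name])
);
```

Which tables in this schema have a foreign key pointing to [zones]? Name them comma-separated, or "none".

sensors, alerts

- sensors.rssi references zones(rssi).
- alerts.lat references zones(rssi).
- alerts.lon references zones(rssi).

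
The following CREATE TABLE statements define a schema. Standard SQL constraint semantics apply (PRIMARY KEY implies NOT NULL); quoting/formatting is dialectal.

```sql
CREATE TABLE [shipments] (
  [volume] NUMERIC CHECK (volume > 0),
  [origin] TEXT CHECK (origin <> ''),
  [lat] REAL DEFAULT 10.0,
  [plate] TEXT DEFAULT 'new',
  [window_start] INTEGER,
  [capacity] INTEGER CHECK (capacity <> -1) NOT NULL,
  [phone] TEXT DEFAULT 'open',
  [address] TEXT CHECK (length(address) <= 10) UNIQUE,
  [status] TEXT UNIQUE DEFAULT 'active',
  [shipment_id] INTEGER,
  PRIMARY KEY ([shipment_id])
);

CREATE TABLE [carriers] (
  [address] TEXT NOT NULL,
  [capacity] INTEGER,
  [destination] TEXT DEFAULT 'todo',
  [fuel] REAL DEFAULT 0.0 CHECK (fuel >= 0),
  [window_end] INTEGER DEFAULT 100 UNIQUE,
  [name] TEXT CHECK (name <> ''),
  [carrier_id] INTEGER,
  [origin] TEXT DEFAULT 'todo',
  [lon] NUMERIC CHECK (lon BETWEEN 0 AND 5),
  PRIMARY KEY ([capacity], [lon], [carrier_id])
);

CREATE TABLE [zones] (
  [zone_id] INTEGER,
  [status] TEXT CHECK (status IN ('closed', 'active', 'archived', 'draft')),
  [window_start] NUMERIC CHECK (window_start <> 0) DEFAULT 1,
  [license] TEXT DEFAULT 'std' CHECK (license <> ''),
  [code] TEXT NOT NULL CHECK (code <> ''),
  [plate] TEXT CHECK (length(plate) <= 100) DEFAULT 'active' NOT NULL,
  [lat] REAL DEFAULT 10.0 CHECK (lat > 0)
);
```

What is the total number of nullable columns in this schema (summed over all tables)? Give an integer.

18

shipments: 8 nullable (volume, origin, lat, plate, window_start, phone, address, status — PK (shipment_id) and explicit NOT NULL columns excluded).
carriers: 5 nullable (destination, fuel, window_end, name, origin — PK (capacity, lon, carrier_id) and explicit NOT NULL columns excluded).
zones: 5 nullable (zone_id, status, window_start, license, lat — PK none and explicit NOT NULL columns excluded).
Total: 8 + 5 + 5 = 18.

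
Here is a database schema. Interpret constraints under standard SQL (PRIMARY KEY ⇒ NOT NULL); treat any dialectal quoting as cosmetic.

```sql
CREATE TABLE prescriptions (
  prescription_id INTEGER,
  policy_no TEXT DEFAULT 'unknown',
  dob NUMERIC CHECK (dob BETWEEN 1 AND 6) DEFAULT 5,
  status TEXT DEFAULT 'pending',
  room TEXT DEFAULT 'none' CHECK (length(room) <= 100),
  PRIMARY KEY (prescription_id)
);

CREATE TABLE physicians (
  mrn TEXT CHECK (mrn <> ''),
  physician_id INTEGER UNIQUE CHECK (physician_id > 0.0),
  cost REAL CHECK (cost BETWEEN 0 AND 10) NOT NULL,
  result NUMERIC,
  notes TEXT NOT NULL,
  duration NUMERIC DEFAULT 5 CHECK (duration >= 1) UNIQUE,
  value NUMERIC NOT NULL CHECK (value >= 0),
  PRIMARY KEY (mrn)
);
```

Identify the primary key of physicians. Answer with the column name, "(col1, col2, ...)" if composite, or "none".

mrn is declared PRIMARY KEY as a table-level PRIMARY KEY clause.

mrn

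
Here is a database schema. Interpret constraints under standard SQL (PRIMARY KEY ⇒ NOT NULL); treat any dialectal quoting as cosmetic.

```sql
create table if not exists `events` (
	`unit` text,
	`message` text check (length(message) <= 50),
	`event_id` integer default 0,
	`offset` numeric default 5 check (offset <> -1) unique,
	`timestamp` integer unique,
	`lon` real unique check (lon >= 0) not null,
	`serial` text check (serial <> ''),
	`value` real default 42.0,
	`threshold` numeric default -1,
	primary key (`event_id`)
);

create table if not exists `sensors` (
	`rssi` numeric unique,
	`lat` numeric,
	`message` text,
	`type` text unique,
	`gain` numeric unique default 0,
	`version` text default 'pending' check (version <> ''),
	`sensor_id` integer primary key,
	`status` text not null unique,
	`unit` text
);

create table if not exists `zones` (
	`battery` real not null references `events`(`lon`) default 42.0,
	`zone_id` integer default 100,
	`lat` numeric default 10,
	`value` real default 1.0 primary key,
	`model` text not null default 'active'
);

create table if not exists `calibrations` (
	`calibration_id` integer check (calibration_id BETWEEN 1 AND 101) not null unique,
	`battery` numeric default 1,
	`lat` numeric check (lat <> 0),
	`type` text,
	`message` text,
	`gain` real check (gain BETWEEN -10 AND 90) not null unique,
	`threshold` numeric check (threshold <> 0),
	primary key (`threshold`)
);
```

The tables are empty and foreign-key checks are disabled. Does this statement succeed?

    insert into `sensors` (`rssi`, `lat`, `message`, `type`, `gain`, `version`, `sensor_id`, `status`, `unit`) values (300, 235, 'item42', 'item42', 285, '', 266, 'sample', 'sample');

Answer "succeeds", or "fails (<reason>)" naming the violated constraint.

fails (CHECK on version)

The value '' for version violates CHECK (version <> '').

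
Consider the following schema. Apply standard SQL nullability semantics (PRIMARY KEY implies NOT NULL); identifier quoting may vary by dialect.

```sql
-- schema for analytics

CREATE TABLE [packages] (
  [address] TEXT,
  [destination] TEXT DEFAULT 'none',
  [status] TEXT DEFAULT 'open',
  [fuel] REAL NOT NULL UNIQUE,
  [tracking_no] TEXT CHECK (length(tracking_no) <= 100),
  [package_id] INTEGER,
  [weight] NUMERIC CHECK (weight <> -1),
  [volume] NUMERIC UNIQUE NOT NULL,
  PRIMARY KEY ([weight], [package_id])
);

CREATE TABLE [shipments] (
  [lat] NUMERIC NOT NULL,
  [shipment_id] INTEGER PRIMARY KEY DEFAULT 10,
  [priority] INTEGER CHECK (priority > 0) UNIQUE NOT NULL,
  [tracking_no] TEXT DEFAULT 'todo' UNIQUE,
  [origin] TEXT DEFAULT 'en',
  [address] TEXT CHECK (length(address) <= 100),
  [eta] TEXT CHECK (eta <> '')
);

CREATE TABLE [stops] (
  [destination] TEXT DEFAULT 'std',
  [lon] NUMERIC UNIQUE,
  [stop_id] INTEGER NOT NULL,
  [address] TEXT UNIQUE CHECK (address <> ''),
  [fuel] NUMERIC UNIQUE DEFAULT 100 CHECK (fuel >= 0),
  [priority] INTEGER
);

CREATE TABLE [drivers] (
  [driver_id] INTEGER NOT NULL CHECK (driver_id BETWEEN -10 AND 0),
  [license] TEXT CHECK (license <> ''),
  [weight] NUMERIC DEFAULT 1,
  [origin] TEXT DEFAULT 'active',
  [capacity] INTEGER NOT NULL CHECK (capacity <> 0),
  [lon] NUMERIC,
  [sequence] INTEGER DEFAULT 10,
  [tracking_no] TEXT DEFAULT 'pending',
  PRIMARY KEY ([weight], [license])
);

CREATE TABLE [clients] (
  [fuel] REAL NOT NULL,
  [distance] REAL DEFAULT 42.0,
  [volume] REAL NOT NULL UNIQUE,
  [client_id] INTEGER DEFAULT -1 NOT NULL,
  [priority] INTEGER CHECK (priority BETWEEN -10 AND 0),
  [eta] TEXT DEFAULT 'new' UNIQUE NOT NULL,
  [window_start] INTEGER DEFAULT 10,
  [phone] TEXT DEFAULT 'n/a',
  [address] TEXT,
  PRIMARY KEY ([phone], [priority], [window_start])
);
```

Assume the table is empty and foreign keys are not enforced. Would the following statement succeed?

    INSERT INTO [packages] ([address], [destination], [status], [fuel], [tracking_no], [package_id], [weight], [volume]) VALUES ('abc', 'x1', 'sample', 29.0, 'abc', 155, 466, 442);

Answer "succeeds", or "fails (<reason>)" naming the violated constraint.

NOT NULL columns: fuel is supplied; package_id is supplied; volume is supplied; weight is supplied.
CHECK constraints: 'abc' satisfies (length(tracking_no) <= 100); 466 satisfies (weight <> -1).
No constraint is violated.

succeeds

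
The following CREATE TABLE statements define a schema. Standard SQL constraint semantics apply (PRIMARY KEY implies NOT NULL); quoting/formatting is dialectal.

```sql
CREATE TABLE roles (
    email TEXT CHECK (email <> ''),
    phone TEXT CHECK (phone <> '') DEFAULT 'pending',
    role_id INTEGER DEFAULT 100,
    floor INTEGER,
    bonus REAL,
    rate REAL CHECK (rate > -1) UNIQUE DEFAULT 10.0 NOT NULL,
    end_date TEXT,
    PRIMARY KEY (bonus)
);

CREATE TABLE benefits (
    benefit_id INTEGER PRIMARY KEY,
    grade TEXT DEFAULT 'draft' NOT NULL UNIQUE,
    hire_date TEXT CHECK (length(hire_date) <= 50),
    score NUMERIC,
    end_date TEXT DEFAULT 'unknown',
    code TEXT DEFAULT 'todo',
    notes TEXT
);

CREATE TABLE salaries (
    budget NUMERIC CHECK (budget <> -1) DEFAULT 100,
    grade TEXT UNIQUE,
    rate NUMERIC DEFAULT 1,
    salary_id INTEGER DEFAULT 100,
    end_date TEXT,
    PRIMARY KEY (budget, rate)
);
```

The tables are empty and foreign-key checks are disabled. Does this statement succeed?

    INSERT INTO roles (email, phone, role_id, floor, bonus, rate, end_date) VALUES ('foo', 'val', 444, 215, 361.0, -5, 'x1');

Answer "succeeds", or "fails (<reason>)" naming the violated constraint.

fails (CHECK on rate)

The value -5 for rate violates CHECK (rate > -1).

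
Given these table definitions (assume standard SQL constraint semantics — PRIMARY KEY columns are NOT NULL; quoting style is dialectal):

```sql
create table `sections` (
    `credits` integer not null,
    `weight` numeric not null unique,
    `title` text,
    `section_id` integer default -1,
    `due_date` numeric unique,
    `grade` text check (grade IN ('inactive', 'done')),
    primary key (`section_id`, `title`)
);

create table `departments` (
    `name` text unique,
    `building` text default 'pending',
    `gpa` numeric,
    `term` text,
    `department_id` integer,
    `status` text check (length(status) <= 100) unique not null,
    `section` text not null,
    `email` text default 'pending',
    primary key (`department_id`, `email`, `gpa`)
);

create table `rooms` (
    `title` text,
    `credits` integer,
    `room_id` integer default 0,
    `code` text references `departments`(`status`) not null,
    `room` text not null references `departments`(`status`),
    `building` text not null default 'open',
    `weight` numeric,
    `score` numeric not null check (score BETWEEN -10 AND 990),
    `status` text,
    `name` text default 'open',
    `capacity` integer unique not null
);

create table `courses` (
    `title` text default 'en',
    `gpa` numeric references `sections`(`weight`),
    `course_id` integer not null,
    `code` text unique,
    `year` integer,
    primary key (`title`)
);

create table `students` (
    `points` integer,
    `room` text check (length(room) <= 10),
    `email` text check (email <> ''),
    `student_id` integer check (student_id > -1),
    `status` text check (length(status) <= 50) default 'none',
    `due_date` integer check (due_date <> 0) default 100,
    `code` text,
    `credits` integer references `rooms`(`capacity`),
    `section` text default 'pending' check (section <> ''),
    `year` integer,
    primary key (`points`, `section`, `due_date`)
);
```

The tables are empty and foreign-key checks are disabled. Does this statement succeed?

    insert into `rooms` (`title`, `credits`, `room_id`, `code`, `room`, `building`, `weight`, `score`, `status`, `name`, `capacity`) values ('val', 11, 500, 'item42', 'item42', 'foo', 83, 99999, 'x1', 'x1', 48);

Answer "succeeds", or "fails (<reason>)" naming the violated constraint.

The value 99999 for score violates CHECK (score BETWEEN -10 AND 990).

fails (CHECK on score)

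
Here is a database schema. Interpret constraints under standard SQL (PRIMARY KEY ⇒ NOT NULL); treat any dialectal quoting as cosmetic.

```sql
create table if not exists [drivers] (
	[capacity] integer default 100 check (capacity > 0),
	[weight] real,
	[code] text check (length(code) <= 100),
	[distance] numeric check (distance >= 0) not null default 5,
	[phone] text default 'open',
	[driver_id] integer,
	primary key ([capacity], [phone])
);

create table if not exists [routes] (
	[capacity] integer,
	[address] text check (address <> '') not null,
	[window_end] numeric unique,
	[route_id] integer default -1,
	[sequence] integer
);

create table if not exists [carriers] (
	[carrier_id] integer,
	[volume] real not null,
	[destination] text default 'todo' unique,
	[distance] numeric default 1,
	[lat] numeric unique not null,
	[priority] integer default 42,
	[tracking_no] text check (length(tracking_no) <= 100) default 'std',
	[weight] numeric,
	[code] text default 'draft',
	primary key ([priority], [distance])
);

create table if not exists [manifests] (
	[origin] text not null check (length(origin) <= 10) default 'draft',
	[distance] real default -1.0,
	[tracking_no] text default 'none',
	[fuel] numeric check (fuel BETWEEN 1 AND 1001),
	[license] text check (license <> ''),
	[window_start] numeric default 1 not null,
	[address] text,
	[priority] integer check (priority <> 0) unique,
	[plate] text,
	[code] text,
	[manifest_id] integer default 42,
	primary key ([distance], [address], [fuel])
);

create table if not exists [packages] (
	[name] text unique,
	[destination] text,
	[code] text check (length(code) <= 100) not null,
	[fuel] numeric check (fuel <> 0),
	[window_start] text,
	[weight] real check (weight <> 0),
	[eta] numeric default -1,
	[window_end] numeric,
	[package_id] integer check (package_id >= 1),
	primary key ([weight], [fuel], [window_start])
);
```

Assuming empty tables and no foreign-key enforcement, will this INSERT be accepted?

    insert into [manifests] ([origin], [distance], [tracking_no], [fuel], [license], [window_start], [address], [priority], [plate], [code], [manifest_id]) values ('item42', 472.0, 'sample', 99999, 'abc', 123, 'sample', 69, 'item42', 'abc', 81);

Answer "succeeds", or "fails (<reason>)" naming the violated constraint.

fails (CHECK on fuel)

The value 99999 for fuel violates CHECK (fuel BETWEEN 1 AND 1001).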